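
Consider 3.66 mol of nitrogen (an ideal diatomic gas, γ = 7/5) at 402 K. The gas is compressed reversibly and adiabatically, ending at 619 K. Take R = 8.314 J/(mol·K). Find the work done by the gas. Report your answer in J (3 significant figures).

W ≈ -16500 J

Adiabatic ⇒ Q = 0, so W_by = −ΔU = nCᵥ(T₁ − T₂).
Cᵥ = 5R/2 = 20.79 J/(mol·K).
W = (3.66)(20.79)(402 − 619) = -16508 J.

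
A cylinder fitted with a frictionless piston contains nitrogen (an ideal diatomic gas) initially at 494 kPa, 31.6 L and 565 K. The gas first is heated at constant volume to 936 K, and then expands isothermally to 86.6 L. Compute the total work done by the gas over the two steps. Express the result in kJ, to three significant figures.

W_total ≈ 26.1 kJ

Step 1 (isochoric): W = 0 (constant volume).
After step 1: P = 818.4 kPa (V unchanged).
Step 2 (isothermal): W = P₁V₁ ln(V₂/V₁) = (25861) ln(86.6/31.6) = 26071 J.
W_total = 0 + 26071 = 26071 J.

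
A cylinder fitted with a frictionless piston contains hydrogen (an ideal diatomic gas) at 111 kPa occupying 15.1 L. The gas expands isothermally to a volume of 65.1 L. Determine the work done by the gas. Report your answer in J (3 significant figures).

W ≈ 2450 J

Isothermal: W = nRT ln(V₂/V₁) = P₁V₁ ln(V₂/V₁).
P₁V₁ = (111 kPa)(15.1 L) = 1676 J.
W = 1676 × ln(65.1/15.1) = 1676 × 1.461
W_by_gas = 2449 J.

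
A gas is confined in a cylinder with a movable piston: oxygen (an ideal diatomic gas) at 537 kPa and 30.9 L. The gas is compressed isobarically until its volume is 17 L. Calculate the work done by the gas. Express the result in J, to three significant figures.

W ≈ -7460 J

Isobaric: W = P ΔV.
W = (537 kPa)(17 − 30.9 L) = (537)(-13.9) = -7464 J.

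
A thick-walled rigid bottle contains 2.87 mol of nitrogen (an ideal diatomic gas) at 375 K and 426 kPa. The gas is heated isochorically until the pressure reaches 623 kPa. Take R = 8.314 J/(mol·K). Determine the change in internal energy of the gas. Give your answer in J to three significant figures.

ΔU ≈ 10300 J

Constant volume ⇒ W = 0, so Q = ΔU = nCᵥΔT with Cᵥ = 5R/2 = 20.79 J/(mol·K).
At constant V, T₂/T₁ = P₂/P₁ ⇒ ΔT = T₁(P₂/P₁ − 1) = 375·(623/426 − 1) = 173.4 K.
ΔU = (2.87)(20.79)(173.4) = 10345 J.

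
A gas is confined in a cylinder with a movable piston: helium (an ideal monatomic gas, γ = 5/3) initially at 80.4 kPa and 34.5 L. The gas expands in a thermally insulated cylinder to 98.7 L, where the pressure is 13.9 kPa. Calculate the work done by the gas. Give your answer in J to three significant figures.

W ≈ 2100 J

Adiabatic: W = (P₁V₁ − P₂V₂)/(γ − 1) with γ = 5/3.
P₁V₁ = 2774 J, P₂V₂ = 1372 J.
W = (2774 − 1372) / 0.6667 = 2103 J.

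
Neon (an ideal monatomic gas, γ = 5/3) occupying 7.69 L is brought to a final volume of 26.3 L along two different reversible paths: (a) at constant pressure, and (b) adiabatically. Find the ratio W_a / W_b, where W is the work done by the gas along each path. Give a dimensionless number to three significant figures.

W_a / W_b ≈ 2.88

Path (a) isobaric: W = P₁(V₂ − V₁) → W_a/(P₁V₁) = 2.42.
Path (b) adiabatic: W = P₁V₁(1 − (V₁/V₂)^(γ−1))/(γ−1) → W_b/(P₁V₁) = 0.8392.
W_a / W_b = 2.42 / 0.8392 = 2.884.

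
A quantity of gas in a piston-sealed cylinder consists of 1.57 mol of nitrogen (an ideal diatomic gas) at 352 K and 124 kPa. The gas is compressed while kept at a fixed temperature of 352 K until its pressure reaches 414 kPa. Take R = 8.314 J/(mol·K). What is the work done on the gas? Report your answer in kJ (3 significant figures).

W ≈ 5.54 kJ

Isothermal process: W = nRT ln(V₂/V₁) = nRT ln(P₁/P₂).
W = (1.57)(8.314)(352) × ln(124/414)
  = 4595 × ln(0.2995) = 4595 × -1.206
W_by_gas = -5539 J; work on gas = −W_by = 5539 J.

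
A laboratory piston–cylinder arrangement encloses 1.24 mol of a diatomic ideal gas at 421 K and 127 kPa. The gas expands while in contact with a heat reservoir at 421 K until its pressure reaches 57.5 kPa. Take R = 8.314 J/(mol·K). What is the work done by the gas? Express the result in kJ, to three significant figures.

W ≈ 3.44 kJ

Isothermal process: W = nRT ln(V₂/V₁) = nRT ln(P₁/P₂).
W = (1.24)(8.314)(421) × ln(127/57.5)
  = 4340 × ln(2.209) = 4340 × 0.7924
W_by_gas = 3439 J.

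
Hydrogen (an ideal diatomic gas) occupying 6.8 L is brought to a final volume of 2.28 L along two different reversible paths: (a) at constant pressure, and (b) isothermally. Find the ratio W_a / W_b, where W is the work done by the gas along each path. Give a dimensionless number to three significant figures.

Path (a) isobaric: W = P₁(V₂ − V₁) → W_a/(P₁V₁) = -0.6647.
Path (b) isothermal: W = P₁V₁ ln(V₂/V₁) → W_b/(P₁V₁) = -1.093.
W_a / W_b = -0.6647 / -1.093 = 0.6083.

W_a / W_b ≈ 0.608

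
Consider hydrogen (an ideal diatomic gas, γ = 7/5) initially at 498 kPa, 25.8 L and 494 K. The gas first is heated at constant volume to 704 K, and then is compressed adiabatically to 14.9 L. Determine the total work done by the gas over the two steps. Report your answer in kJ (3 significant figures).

W_total ≈ -11.2 kJ

Step 1 (isochoric): W = 0 (constant volume).
After step 1: P = 709.7 kPa (V unchanged).
Step 2 (adiabatic): W = (P₁V₁ − P₂V₂)/(γ−1) = (18310 − 22807)/0.4 = -11242 J.
W_total = 0 − 11242 = -11242 J.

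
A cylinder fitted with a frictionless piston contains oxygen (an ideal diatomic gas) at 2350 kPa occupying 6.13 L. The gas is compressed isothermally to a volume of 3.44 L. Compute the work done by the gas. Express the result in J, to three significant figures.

Isothermal: W = nRT ln(V₂/V₁) = P₁V₁ ln(V₂/V₁).
P₁V₁ = (2350 kPa)(6.13 L) = 14406 J.
W = 14406 × ln(3.44/6.13) = 14406 × -0.5777
W_by_gas = -8322 J.

W ≈ -8320 J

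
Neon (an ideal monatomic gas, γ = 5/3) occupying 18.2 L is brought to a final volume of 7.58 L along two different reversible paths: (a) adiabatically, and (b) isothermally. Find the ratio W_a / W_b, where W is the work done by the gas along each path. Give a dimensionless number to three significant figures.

Path (a) adiabatic: W = P₁V₁(1 − (V₁/V₂)^(γ−1))/(γ−1) → W_a/(P₁V₁) = -1.19.
Path (b) isothermal: W = P₁V₁ ln(V₂/V₁) → W_b/(P₁V₁) = -0.8759.
W_a / W_b = -1.19 / -0.8759 = 1.358.

W_a / W_b ≈ 1.36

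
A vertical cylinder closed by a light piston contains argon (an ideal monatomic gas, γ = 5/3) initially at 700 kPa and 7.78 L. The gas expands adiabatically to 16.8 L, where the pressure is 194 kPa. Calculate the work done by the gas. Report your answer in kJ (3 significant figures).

W ≈ 3.28 kJ

Adiabatic: W = (P₁V₁ − P₂V₂)/(γ − 1) with γ = 5/3.
P₁V₁ = 5446 J, P₂V₂ = 3259 J.
W = (5446 − 3259) / 0.6667 = 3280 J.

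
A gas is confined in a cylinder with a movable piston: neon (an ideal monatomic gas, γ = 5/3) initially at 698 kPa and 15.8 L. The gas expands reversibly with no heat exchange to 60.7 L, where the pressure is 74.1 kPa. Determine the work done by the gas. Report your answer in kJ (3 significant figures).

W ≈ 9.80 kJ

Adiabatic: W = (P₁V₁ − P₂V₂)/(γ − 1) with γ = 5/3.
P₁V₁ = 11028 J, P₂V₂ = 4498 J.
W = (11028 − 4498) / 0.6667 = 9796 J.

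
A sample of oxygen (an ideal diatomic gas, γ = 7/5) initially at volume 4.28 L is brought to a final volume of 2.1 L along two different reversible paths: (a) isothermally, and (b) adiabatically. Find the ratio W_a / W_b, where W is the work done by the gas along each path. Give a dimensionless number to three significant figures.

Path (a) isothermal: W = P₁V₁ ln(V₂/V₁) → W_a/(P₁V₁) = -0.712.
Path (b) adiabatic: W = P₁V₁(1 − (V₁/V₂)^(γ−1))/(γ−1) → W_b/(P₁V₁) = -0.8238.
W_a / W_b = -0.712 / -0.8238 = 0.8643.

W_a / W_b ≈ 0.864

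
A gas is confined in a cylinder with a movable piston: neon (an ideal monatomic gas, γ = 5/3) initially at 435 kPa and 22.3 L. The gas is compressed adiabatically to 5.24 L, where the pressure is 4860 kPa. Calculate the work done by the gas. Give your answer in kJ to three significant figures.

Adiabatic: W = (P₁V₁ − P₂V₂)/(γ − 1) with γ = 5/3.
P₁V₁ = 9700 J, P₂V₂ = 25466 J.
W = (9700 − 25466) / 0.6667 = -23649 J.

W ≈ -23.6 kJ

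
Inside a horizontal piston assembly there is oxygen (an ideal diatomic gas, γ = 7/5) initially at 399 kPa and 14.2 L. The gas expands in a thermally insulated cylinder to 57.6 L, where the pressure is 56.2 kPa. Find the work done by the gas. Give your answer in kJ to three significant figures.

W ≈ 6.07 kJ

Adiabatic: W = (P₁V₁ − P₂V₂)/(γ − 1) with γ = 7/5.
P₁V₁ = 5666 J, P₂V₂ = 3237 J.
W = (5666 − 3237) / 0.4 = 6072 J.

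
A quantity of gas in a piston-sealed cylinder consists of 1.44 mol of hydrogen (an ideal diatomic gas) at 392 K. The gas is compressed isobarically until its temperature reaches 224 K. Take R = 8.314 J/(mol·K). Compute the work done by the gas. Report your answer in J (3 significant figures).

W ≈ -2010 J

Isobaric: W = P ΔV = nR ΔT.
W = (1.44)(8.314)(224 − 392) = -2011 J.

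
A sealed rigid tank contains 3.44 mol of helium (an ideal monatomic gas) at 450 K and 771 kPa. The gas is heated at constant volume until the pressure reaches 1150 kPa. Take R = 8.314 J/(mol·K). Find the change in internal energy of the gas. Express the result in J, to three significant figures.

ΔU ≈ 9490 J

Constant volume ⇒ W = 0, so Q = ΔU = nCᵥΔT with Cᵥ = 3R/2 = 12.47 J/(mol·K).
At constant V, T₂/T₁ = P₂/P₁ ⇒ ΔT = T₁(P₂/P₁ − 1) = 450·(1150/771 − 1) = 221.2 K.
ΔU = (3.44)(12.47)(221.2) = 9490 J.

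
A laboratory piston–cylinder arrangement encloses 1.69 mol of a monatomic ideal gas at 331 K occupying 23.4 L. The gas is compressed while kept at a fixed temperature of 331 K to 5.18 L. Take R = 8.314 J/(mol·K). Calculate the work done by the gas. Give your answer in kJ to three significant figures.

Isothermal: W = nRT ln(V₂/V₁).
W = (1.69)(8.314)(331) × ln(5.18/23.4)
  = 4651 × -1.508
W_by_gas = -7013 J.

W ≈ -7.01 kJ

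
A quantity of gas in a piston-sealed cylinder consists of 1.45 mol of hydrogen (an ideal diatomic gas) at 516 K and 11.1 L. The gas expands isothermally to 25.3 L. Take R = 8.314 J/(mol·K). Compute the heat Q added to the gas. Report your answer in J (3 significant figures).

Q ≈ 5120 J

Isothermal ⇒ ΔU = 0, so Q = W = nRT ln(V₂/V₁).
Q = (1.45)(8.314)(516) ln(25.3/11.1) = 6221 × 0.8239 = 5125 J.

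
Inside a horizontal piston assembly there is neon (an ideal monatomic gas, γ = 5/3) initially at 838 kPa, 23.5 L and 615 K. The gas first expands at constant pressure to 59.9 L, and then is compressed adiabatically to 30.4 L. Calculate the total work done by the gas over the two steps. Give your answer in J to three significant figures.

W_total ≈ -12500 J

Step 1 (isobaric): W = PΔV = (838 kPa)(59.9 − 23.5 L) = 30503 J.
After step 1: P = 838 kPa, V = 59.9 L, T = 1568 K.
Step 2 (adiabatic): W = (P₁V₁ − P₂V₂)/(γ−1) = (50196 − 78893)/0.667 = -43046 J.
W_total = 30503 − 43046 = -12542 J.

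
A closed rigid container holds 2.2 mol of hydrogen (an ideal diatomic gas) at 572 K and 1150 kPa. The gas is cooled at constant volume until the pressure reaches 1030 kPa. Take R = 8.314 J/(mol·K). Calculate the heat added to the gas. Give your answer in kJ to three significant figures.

Q ≈ -2.73 kJ

Constant volume ⇒ W = 0, so Q = ΔU = nCᵥΔT with Cᵥ = 5R/2 = 20.79 J/(mol·K).
At constant V, T₂/T₁ = P₂/P₁ ⇒ ΔT = T₁(P₂/P₁ − 1) = 572·(1030/1150 − 1) = -59.69 K.
ΔU = (2.2)(20.79)(-59.69) = -2729 J.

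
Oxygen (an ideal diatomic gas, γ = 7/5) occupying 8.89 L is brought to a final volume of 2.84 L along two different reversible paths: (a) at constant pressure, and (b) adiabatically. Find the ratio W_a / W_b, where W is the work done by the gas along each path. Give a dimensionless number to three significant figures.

W_a / W_b ≈ 0.471

Path (a) isobaric: W = P₁(V₂ − V₁) → W_a/(P₁V₁) = -0.6805.
Path (b) adiabatic: W = P₁V₁(1 − (V₁/V₂)^(γ−1))/(γ−1) → W_b/(P₁V₁) = -1.446.
W_a / W_b = -0.6805 / -1.446 = 0.4706.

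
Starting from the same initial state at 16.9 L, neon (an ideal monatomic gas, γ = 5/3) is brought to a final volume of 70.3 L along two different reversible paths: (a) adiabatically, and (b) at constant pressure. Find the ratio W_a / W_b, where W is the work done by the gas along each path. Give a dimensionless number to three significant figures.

Path (a) adiabatic: W = P₁V₁(1 − (V₁/V₂)^(γ−1))/(γ−1) → W_a/(P₁V₁) = 0.9201.
Path (b) isobaric: W = P₁(V₂ − V₁) → W_b/(P₁V₁) = 3.16.
W_a / W_b = 0.9201 / 3.16 = 0.2912.

W_a / W_b ≈ 0.291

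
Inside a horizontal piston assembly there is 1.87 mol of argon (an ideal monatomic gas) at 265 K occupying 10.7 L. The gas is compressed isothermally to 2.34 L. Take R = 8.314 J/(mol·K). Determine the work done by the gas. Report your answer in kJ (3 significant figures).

Isothermal: W = nRT ln(V₂/V₁).
W = (1.87)(8.314)(265) × ln(2.34/10.7)
  = 4120 × -1.52
W_by_gas = -6263 J.

W ≈ -6.26 kJ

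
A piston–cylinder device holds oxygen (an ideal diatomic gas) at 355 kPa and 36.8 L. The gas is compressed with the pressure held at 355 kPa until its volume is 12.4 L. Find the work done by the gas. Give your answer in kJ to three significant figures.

W ≈ -8.66 kJ

Isobaric: W = P ΔV.
W = (355 kPa)(12.4 − 36.8 L) = (355)(-24.4) = -8662 J.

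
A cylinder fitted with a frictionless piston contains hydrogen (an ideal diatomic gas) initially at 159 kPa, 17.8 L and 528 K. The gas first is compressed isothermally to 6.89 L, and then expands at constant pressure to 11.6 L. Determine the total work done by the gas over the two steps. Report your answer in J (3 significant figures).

W_total ≈ -751 J

Step 1 (isothermal): W = P₁V₁ ln(V₂/V₁) = (2830) ln(6.89/17.8) = -2686 J.
After step 1: P = 410.8 kPa, V = 6.89 L, T = 528 K.
Step 2 (isobaric): W = PΔV = (410.8 kPa)(11.6 − 6.89 L) = 1935 J.
W_total = -2686 + 1935 = -751.5 J.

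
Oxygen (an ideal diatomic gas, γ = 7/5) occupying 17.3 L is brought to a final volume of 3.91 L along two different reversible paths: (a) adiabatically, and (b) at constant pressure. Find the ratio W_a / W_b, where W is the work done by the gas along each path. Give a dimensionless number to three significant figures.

W_a / W_b ≈ 2.63

Path (a) adiabatic: W = P₁V₁(1 − (V₁/V₂)^(γ−1))/(γ−1) → W_a/(P₁V₁) = -2.032.
Path (b) isobaric: W = P₁(V₂ − V₁) → W_b/(P₁V₁) = -0.774.
W_a / W_b = -2.032 / -0.774 = 2.625.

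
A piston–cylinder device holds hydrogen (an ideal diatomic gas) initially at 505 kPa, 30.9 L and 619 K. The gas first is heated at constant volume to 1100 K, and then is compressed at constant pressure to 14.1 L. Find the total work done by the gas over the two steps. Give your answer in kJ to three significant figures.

W_total ≈ -15.1 kJ

Step 1 (isochoric): W = 0 (constant volume).
After step 1: P = 897.4 kPa (V unchanged).
Step 2 (isobaric): W = PΔV = (897.4 kPa)(14.1 − 30.9 L) = -15077 J.
W_total = 0 − 15077 = -15077 J.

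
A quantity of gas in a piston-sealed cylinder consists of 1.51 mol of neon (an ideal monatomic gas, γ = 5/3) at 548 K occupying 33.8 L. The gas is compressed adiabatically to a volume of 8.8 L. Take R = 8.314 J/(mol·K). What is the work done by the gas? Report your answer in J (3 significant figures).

W ≈ -15000 J

Adiabatic: TV^(γ−1) = const with γ = 5/3.
T₂ = T₁ (V₁/V₂)^(γ−1) = 548 × (33.8/8.8)^0.667 = 548 × 2.453 = 1344 K.
W_by = nCᵥ(T₁ − T₂) = (1.51)(12.47)(548 − 1344) = -14990 J.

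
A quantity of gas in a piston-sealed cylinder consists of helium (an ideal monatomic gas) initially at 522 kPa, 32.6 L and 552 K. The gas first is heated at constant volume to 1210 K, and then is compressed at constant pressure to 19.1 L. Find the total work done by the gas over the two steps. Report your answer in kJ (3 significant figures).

W_total ≈ -15.4 kJ

Step 1 (isochoric): W = 0 (constant volume).
After step 1: P = 1144 kPa (V unchanged).
Step 2 (isobaric): W = PΔV = (1144 kPa)(19.1 − 32.6 L) = -15447 J.
W_total = 0 − 15447 = -15447 J.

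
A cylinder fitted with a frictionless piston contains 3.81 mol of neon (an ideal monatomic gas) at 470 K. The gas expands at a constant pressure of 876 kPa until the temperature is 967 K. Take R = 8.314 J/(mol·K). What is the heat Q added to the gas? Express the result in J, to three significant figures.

Q ≈ 39400 J

Isobaric: W = nRΔT = (3.81)(8.314)(497) = 15743 J.
ΔU = nCᵥΔT with Cᵥ = 3R/2: ΔU = (3.81)(12.47)(497) = 23615 J.
Q = ΔU + W = 23615 + 15743 = 39358 J.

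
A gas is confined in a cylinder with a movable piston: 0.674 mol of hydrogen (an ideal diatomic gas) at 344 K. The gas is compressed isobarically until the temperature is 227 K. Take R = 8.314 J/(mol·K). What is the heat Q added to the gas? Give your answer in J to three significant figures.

Isobaric: W = nRΔT = (0.674)(8.314)(-117) = -655.6 J.
ΔU = nCᵥΔT with Cᵥ = 5R/2: ΔU = (0.674)(20.79)(-117) = -1639 J.
Q = ΔU + W = -1639 − 655.6 = -2295 J.

Q ≈ -2290 J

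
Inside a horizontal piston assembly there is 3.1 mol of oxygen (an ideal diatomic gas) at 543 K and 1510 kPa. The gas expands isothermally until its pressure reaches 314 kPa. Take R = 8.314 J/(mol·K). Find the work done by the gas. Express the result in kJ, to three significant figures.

W ≈ 22.0 kJ

Isothermal process: W = nRT ln(V₂/V₁) = nRT ln(P₁/P₂).
W = (3.1)(8.314)(543) × ln(1510/314)
  = 13995 × ln(4.809) = 13995 × 1.57
W_by_gas = 21979 J.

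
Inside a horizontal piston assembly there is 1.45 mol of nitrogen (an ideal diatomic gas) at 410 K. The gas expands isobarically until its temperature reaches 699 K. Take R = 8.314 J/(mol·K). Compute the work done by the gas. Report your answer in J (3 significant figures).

W ≈ 3480 J

Isobaric: W = P ΔV = nR ΔT.
W = (1.45)(8.314)(699 − 410) = 3484 J.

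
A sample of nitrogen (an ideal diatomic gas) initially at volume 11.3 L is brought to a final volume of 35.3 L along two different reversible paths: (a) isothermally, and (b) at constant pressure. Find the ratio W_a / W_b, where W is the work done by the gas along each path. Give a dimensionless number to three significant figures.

Path (a) isothermal: W = P₁V₁ ln(V₂/V₁) → W_a/(P₁V₁) = 1.139.
Path (b) isobaric: W = P₁(V₂ − V₁) → W_b/(P₁V₁) = 2.124.
W_a / W_b = 1.139 / 2.124 = 0.5363.

W_a / W_b ≈ 0.536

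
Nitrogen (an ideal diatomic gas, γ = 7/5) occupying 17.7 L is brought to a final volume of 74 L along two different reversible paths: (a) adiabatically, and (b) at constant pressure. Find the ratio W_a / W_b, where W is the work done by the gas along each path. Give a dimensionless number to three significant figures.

Path (a) adiabatic: W = P₁V₁(1 − (V₁/V₂)^(γ−1))/(γ−1) → W_a/(P₁V₁) = 1.089.
Path (b) isobaric: W = P₁(V₂ − V₁) → W_b/(P₁V₁) = 3.181.
W_a / W_b = 1.089 / 3.181 = 0.3425.

W_a / W_b ≈ 0.342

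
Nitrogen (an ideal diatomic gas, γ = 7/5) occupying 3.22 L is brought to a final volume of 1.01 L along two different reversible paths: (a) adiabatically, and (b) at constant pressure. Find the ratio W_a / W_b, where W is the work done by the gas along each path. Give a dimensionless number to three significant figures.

Path (a) adiabatic: W = P₁V₁(1 − (V₁/V₂)^(γ−1))/(γ−1) → W_a/(P₁V₁) = -1.475.
Path (b) isobaric: W = P₁(V₂ − V₁) → W_b/(P₁V₁) = -0.6863.
W_a / W_b = -1.475 / -0.6863 = 2.149.

W_a / W_b ≈ 2.15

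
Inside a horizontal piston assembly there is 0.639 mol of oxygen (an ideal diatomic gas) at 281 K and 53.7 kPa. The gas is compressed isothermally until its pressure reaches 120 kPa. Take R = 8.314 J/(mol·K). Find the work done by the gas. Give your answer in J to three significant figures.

W ≈ -1200 J

Isothermal process: W = nRT ln(V₂/V₁) = nRT ln(P₁/P₂).
W = (0.639)(8.314)(281) × ln(53.7/120)
  = 1493 × ln(0.4475) = 1493 × -0.8041
W_by_gas = -1200 J.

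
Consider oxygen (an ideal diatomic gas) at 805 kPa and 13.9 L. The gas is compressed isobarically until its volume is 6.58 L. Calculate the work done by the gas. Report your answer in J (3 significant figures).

Isobaric: W = P ΔV.
W = (805 kPa)(6.58 − 13.9 L) = (805)(-7.32) = -5893 J.

W ≈ -5890 J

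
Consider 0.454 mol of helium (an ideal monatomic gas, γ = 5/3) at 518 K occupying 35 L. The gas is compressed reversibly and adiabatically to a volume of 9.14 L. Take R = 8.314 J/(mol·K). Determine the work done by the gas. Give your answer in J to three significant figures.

W ≈ -4250 J

Adiabatic: TV^(γ−1) = const with γ = 5/3.
T₂ = T₁ (V₁/V₂)^(γ−1) = 518 × (35/9.14)^0.667 = 518 × 2.448 = 1268 K.
W_by = nCᵥ(T₁ − T₂) = (0.454)(12.47)(518 − 1268) = -4246 J.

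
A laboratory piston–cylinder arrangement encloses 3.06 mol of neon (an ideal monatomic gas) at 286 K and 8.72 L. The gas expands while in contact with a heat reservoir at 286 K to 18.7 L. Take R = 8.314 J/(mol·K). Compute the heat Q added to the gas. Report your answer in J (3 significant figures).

Isothermal ⇒ ΔU = 0, so Q = W = nRT ln(V₂/V₁).
Q = (3.06)(8.314)(286) ln(18.7/8.72) = 7276 × 0.7629 = 5551 J.

Q ≈ 5550 J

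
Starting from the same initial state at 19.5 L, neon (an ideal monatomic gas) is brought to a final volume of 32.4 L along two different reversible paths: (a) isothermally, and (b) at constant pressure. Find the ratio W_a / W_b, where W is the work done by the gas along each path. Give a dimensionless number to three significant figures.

W_a / W_b ≈ 0.768

Path (a) isothermal: W = P₁V₁ ln(V₂/V₁) → W_a/(P₁V₁) = 0.5077.
Path (b) isobaric: W = P₁(V₂ − V₁) → W_b/(P₁V₁) = 0.6615.
W_a / W_b = 0.5077 / 0.6615 = 0.7675.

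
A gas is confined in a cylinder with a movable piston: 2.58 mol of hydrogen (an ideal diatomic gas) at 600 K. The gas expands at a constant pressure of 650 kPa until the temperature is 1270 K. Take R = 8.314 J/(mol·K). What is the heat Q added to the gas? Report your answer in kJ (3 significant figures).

Isobaric: W = nRΔT = (2.58)(8.314)(670) = 14372 J.
ΔU = nCᵥΔT with Cᵥ = 5R/2: ΔU = (2.58)(20.79)(670) = 35929 J.
Q = ΔU + W = 35929 + 14372 = 50301 J.

Q ≈ 50.3 kJ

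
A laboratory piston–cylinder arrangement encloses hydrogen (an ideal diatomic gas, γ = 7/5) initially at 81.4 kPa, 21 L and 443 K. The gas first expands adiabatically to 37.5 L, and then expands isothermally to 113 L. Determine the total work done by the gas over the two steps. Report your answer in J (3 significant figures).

Step 1 (adiabatic): W = (P₁V₁ − P₂V₂)/(γ−1) = (1709 − 1356)/0.4 = 884.6 J.
After step 1: P = 36.15 kPa, V = 37.5 L, T = 351.3 K.
Step 2 (isothermal): W = P₁V₁ ln(V₂/V₁) = (1356) ln(113/37.5) = 1495 J.
W_total = 884.6 + 1495 = 2380 J.

W_total ≈ 2380 J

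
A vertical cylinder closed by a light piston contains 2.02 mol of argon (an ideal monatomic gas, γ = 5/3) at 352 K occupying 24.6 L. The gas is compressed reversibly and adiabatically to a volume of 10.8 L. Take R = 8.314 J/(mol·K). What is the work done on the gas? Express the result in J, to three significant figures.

Adiabatic: TV^(γ−1) = const with γ = 5/3.
T₂ = T₁ (V₁/V₂)^(γ−1) = 352 × (24.6/10.8)^0.667 = 352 × 1.731 = 609.4 K.
W_by = nCᵥ(T₁ − T₂) = (2.02)(12.47)(352 − 609.4) = -6484 J.
Work on gas = −W_by = 6484 J.

W ≈ 6480 J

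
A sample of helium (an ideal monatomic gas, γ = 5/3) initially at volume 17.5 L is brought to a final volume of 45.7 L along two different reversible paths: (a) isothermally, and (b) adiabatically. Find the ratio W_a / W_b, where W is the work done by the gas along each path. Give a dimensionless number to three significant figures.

W_a / W_b ≈ 1.35

Path (a) isothermal: W = P₁V₁ ln(V₂/V₁) → W_a/(P₁V₁) = 0.9599.
Path (b) adiabatic: W = P₁V₁(1 − (V₁/V₂)^(γ−1))/(γ−1) → W_b/(P₁V₁) = 0.709.
W_a / W_b = 0.9599 / 0.709 = 1.354.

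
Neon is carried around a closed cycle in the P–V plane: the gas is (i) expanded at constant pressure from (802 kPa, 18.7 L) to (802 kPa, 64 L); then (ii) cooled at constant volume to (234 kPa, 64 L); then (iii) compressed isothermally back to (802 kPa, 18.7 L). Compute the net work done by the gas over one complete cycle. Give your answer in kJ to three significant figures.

W_net ≈ 17.9 kJ

Leg (i): W = PΔV = (802)(64 − 18.7) = 36331 J.
Leg (ii): W = 0.
Leg (iii): W = PᵢVᵢ ln(V_f/Vᵢ) = (14976) ln(18.7/64) = -18426 J.
W_net = 36331 − 18426 = 17905 J.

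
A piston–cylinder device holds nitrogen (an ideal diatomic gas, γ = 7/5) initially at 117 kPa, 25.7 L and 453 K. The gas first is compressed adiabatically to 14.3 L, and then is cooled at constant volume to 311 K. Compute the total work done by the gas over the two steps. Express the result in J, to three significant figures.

Step 1 (adiabatic): W = (P₁V₁ − P₂V₂)/(γ−1) = (3007 − 3802)/0.4 = -1987 J.
Step 2 (isochoric): W = 0 (constant volume).
W_total = -1987 + 0 = -1987 J.

W_total ≈ -1990 J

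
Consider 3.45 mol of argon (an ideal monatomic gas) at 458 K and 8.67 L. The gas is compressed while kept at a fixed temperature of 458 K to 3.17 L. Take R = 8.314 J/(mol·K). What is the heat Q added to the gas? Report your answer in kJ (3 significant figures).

Q ≈ -13.2 kJ

Isothermal ⇒ ΔU = 0, so Q = W = nRT ln(V₂/V₁).
Q = (3.45)(8.314)(458) ln(3.17/8.67) = 13137 × -1.006 = -13218 J.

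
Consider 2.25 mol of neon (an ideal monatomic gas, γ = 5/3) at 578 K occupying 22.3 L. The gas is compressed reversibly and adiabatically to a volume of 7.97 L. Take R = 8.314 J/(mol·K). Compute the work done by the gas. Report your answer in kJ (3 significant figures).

W ≈ -16.0 kJ

Adiabatic: TV^(γ−1) = const with γ = 5/3.
T₂ = T₁ (V₁/V₂)^(γ−1) = 578 × (22.3/7.97)^0.667 = 578 × 1.986 = 1148 K.
W_by = nCᵥ(T₁ − T₂) = (2.25)(12.47)(578 − 1148) = -15985 J.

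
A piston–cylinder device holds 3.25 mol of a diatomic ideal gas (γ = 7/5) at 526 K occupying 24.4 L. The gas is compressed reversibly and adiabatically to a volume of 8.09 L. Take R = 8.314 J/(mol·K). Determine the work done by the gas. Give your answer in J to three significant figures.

W ≈ -19700 J

Adiabatic: TV^(γ−1) = const with γ = 7/5.
T₂ = T₁ (V₁/V₂)^(γ−1) = 526 × (24.4/8.09)^0.4 = 526 × 1.555 = 818 K.
W_by = nCᵥ(T₁ − T₂) = (3.25)(20.79)(526 − 818) = -19726 J.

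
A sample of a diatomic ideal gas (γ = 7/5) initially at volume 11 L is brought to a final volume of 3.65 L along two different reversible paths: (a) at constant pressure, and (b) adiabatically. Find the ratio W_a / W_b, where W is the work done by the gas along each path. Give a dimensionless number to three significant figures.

Path (a) isobaric: W = P₁(V₂ − V₁) → W_a/(P₁V₁) = -0.6682.
Path (b) adiabatic: W = P₁V₁(1 − (V₁/V₂)^(γ−1))/(γ−1) → W_b/(P₁V₁) = -1.387.
W_a / W_b = -0.6682 / -1.387 = 0.4819.

W_a / W_b ≈ 0.482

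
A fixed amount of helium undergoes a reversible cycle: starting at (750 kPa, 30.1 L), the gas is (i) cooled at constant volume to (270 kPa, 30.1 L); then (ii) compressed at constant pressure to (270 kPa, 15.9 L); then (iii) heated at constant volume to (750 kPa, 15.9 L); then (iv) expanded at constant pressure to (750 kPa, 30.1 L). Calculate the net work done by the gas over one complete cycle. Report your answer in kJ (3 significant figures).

Constant-volume legs do no work.
W(ii) = (270)(15.9 − 30.1) = -3834 J; W(iv) = (750)(30.1 − 15.9) = 10650 J.
W_net = -3834 + 10650 = 6816 J (the clockwise enclosed area).

W_net ≈ 6.82 kJ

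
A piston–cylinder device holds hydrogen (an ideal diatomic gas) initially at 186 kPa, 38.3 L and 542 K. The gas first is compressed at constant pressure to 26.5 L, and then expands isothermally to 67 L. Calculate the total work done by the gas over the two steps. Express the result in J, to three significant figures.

Step 1 (isobaric): W = PΔV = (186 kPa)(26.5 − 38.3 L) = -2195 J.
After step 1: P = 186 kPa, V = 26.5 L, T = 375 K.
Step 2 (isothermal): W = P₁V₁ ln(V₂/V₁) = (4929) ln(67/26.5) = 4572 J.
W_total = -2195 + 4572 = 2377 J.

W_total ≈ 2380 J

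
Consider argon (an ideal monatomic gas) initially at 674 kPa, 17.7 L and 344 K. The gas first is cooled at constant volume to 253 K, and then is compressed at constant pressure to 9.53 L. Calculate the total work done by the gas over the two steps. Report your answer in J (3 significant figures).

Step 1 (isochoric): W = 0 (constant volume).
After step 1: P = 495.7 kPa (V unchanged).
Step 2 (isobaric): W = PΔV = (495.7 kPa)(9.53 − 17.7 L) = -4050 J.
W_total = 0 − 4050 = -4050 J.

W_total ≈ -4050 J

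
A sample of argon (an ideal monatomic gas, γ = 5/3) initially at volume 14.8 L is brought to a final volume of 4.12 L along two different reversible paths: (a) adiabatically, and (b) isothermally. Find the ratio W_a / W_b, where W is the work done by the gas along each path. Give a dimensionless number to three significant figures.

W_a / W_b ≈ 1.58

Path (a) adiabatic: W = P₁V₁(1 − (V₁/V₂)^(γ−1))/(γ−1) → W_a/(P₁V₁) = -2.018.
Path (b) isothermal: W = P₁V₁ ln(V₂/V₁) → W_b/(P₁V₁) = -1.279.
W_a / W_b = -2.018 / -1.279 = 1.578.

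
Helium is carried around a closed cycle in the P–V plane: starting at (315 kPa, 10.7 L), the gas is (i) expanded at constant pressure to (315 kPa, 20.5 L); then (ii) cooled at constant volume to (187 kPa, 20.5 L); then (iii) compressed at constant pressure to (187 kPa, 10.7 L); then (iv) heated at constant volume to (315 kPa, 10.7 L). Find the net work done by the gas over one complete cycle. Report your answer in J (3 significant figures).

W_net ≈ 1250 J

Constant-volume legs do no work.
W(i) = (315)(20.5 − 10.7) = 3087 J; W(iii) = (187)(10.7 − 20.5) = -1833 J.
W_net = 3087 − 1833 = 1254 J (the clockwise enclosed area).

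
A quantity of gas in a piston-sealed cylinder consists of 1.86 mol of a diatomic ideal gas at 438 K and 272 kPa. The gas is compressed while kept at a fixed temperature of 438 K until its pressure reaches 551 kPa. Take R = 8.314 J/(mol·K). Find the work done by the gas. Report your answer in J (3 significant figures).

W ≈ -4780 J

Isothermal process: W = nRT ln(V₂/V₁) = nRT ln(P₁/P₂).
W = (1.86)(8.314)(438) × ln(272/551)
  = 6773 × ln(0.4936) = 6773 × -0.7059
W_by_gas = -4781 J.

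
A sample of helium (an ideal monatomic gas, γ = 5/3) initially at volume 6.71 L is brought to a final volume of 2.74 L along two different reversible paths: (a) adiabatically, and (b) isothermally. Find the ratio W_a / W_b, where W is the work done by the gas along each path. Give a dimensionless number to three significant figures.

W_a / W_b ≈ 1.37

Path (a) adiabatic: W = P₁V₁(1 − (V₁/V₂)^(γ−1))/(γ−1) → W_a/(P₁V₁) = -1.225.
Path (b) isothermal: W = P₁V₁ ln(V₂/V₁) → W_b/(P₁V₁) = -0.8956.
W_a / W_b = -1.225 / -0.8956 = 1.368.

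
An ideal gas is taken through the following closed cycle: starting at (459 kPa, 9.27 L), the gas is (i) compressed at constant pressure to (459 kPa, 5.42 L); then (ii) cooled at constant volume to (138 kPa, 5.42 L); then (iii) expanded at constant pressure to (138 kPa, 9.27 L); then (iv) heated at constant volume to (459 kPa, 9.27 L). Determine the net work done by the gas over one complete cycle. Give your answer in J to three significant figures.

W_net ≈ -1240 J

Constant-volume legs do no work.
W(i) = (459)(5.42 − 9.27) = -1767 J; W(iii) = (138)(9.27 − 5.42) = 531.3 J.
W_net = -1767 + 531.3 = -1236 J (the counter-clockwise enclosed area).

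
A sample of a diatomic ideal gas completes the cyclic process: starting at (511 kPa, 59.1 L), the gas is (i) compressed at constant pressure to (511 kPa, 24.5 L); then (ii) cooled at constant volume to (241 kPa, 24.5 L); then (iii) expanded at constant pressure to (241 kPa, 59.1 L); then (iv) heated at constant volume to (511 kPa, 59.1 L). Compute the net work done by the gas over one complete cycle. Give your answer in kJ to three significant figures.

Constant-volume legs do no work.
W(i) = (511)(24.5 − 59.1) = -17681 J; W(iii) = (241)(59.1 − 24.5) = 8339 J.
W_net = -17681 + 8339 = -9342 J (the counter-clockwise enclosed area).

W_net ≈ -9.34 kJ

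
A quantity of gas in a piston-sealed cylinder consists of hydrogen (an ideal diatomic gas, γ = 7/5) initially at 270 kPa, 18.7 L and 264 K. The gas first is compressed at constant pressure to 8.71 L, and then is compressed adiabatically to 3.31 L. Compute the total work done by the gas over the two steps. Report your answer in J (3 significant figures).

W_total ≈ -5480 J

Step 1 (isobaric): W = PΔV = (270 kPa)(8.71 − 18.7 L) = -2697 J.
After step 1: P = 270 kPa, V = 8.71 L, T = 123 K.
Step 2 (adiabatic): W = (P₁V₁ − P₂V₂)/(γ−1) = (2352 − 3463)/0.4 = -2778 J.
W_total = -2697 − 2778 = -5476 J.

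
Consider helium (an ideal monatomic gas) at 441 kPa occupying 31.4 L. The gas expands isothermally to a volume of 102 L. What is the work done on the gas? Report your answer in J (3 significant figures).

Isothermal: W = nRT ln(V₂/V₁) = P₁V₁ ln(V₂/V₁).
P₁V₁ = (441 kPa)(31.4 L) = 13847 J.
W = 13847 × ln(102/31.4) = 13847 × 1.178
W_by_gas = 16315 J; work on gas = −W_by = -16315 J.

W ≈ -16300 J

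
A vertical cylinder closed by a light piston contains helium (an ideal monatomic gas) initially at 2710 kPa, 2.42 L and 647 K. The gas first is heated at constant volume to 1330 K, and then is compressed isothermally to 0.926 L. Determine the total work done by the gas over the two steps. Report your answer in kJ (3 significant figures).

W_total ≈ -13.0 kJ

Step 1 (isochoric): W = 0 (constant volume).
After step 1: P = 5571 kPa (V unchanged).
Step 2 (isothermal): W = P₁V₁ ln(V₂/V₁) = (13481) ln(0.926/2.42) = -12951 J.
W_total = 0 − 12951 = -12951 J.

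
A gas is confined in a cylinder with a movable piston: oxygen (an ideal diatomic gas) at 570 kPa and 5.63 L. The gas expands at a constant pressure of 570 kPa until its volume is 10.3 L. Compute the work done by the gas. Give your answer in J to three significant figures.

W ≈ 2660 J

Isobaric: W = P ΔV.
W = (570 kPa)(10.3 − 5.63 L) = (570)(4.67) = 2662 J.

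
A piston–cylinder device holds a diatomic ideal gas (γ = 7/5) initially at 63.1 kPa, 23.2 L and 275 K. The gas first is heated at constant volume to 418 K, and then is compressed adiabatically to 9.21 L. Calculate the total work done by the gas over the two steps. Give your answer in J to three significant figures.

Step 1 (isochoric): W = 0 (constant volume).
After step 1: P = 95.91 kPa (V unchanged).
Step 2 (adiabatic): W = (P₁V₁ − P₂V₂)/(γ−1) = (2225 − 3220)/0.4 = -2487 J.
W_total = 0 − 2487 = -2487 J.

W_total ≈ -2490 J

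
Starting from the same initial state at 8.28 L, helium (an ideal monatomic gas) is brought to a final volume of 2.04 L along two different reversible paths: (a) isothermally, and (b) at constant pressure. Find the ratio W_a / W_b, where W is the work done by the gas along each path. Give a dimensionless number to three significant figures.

W_a / W_b ≈ 1.86

Path (a) isothermal: W = P₁V₁ ln(V₂/V₁) → W_a/(P₁V₁) = -1.401.
Path (b) isobaric: W = P₁(V₂ − V₁) → W_b/(P₁V₁) = -0.7536.
W_a / W_b = -1.401 / -0.7536 = 1.859.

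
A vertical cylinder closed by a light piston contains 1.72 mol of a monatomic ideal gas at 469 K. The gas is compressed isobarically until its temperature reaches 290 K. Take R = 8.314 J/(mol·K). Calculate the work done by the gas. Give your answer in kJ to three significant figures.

Isobaric: W = P ΔV = nR ΔT.
W = (1.72)(8.314)(290 − 469) = -2560 J.

W ≈ -2.56 kJ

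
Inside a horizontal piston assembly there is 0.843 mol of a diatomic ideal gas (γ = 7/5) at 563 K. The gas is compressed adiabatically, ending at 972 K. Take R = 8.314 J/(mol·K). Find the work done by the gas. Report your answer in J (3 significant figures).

W ≈ -7170 J

Adiabatic ⇒ Q = 0, so W_by = −ΔU = nCᵥ(T₁ − T₂).
Cᵥ = 5R/2 = 20.79 J/(mol·K).
W = (0.843)(20.79)(563 − 972) = -7166 J.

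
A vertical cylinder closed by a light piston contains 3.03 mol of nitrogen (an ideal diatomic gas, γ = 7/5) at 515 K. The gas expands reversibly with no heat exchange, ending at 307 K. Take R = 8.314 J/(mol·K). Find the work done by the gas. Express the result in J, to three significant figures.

W ≈ 13100 J

Adiabatic ⇒ Q = 0, so W_by = −ΔU = nCᵥ(T₁ − T₂).
Cᵥ = 5R/2 = 20.79 J/(mol·K).
W = (3.03)(20.79)(515 − 307) = 13100 J.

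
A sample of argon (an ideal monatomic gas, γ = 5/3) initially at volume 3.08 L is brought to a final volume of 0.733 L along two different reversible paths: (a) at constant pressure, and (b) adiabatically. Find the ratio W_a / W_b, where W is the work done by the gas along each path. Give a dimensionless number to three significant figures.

Path (a) isobaric: W = P₁(V₂ − V₁) → W_a/(P₁V₁) = -0.762.
Path (b) adiabatic: W = P₁V₁(1 − (V₁/V₂)^(γ−1))/(γ−1) → W_b/(P₁V₁) = -2.406.
W_a / W_b = -0.762 / -2.406 = 0.3167.

W_a / W_b ≈ 0.317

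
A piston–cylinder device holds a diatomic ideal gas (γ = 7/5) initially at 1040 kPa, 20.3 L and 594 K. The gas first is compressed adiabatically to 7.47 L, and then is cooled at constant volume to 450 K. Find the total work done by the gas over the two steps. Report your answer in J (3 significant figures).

W_total ≈ -25900 J

Step 1 (adiabatic): W = (P₁V₁ − P₂V₂)/(γ−1) = (21112 − 31492)/0.4 = -25950 J.
Step 2 (isochoric): W = 0 (constant volume).
W_total = -25950 + 0 = -25950 J.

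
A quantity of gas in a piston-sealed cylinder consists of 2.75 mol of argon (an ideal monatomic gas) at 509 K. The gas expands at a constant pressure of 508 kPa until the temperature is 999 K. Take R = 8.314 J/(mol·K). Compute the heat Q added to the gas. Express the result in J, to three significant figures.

Isobaric: W = nRΔT = (2.75)(8.314)(490) = 11203 J.
ΔU = nCᵥΔT with Cᵥ = 3R/2: ΔU = (2.75)(12.47)(490) = 16805 J.
Q = ΔU + W = 16805 + 11203 = 28008 J.

Q ≈ 28000 J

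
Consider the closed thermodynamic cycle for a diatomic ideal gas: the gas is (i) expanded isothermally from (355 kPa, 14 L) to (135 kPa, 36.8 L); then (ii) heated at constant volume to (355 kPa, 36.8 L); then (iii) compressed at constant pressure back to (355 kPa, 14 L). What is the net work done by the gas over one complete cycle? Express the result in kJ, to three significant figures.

W_net ≈ -3.29 kJ

Leg (i): W = PᵢVᵢ ln(V_f/Vᵢ) = (4970) ln(36.8/14) = 4803 J.
Leg (ii): W = 0.
Leg (iii): W = PΔV = (355)(14 − 36.8) = -8094 J.
W_net = 4803 − 8094 = -3291 J.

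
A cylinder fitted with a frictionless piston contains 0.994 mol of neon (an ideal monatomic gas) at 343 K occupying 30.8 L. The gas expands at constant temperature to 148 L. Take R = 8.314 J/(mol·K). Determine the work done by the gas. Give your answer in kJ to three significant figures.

W ≈ 4.45 kJ

Isothermal: W = nRT ln(V₂/V₁).
W = (0.994)(8.314)(343) × ln(148/30.8)
  = 2835 × 1.57
W_by_gas = 4449 J.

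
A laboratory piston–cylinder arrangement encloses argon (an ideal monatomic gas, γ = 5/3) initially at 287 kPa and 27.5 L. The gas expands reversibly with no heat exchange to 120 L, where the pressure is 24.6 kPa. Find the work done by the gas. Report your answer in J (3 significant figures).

Adiabatic: W = (P₁V₁ − P₂V₂)/(γ − 1) with γ = 5/3.
P₁V₁ = 7892 J, P₂V₂ = 2952 J.
W = (7892 − 2952) / 0.6667 = 7411 J.

W ≈ 7410 J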